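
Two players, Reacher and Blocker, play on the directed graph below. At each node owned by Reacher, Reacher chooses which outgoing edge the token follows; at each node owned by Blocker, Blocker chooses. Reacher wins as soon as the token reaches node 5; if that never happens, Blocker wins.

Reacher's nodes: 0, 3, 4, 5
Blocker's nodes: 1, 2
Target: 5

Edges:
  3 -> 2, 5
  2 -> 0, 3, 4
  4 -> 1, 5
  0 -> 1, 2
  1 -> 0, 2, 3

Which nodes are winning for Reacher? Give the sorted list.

A0 = {5}
A1: add {3, 4} — 3 (Reacher) has 3→5; 4 (Reacher) has 4→5.
A2 = A1; e.g. 0 (Reacher) has no edge into A1. Fixed point.
Reacher's winning region = {3, 4, 5}.

3, 4, 5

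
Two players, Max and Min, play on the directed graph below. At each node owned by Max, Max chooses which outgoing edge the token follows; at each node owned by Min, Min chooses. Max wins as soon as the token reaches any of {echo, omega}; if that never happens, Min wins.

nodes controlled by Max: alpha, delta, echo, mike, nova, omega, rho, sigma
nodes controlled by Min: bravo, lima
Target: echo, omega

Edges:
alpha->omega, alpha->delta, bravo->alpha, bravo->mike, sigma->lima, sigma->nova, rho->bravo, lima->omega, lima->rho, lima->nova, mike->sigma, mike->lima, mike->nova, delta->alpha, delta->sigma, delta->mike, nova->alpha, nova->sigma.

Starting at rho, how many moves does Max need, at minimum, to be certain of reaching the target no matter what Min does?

A0 = {echo, omega}
A1: add {alpha} — alpha (Max) has alpha→omega.
A2: add {delta, nova} — delta (Max) has delta→alpha; nova (Max) has nova→alpha.
A3: add {mike, sigma} — sigma (Max) has sigma→nova; mike (Max) has mike→nova.
A4: add {bravo} — bravo (Min): all of {alpha, mike} already in.
A5: add {rho} — rho (Max) has rho→bravo.
rho enters the attractor at level 5, so Max can force the target in 5 moves from there.

5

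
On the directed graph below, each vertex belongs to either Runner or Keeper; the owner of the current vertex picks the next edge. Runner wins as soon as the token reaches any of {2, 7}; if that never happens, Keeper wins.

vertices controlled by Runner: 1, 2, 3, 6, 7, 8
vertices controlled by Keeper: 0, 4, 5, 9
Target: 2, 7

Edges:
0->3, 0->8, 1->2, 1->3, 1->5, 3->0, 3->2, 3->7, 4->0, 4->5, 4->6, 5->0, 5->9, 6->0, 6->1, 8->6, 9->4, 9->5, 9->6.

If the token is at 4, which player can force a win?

A0 = {2, 7}
A1: add {1, 3} — 1 (Runner) has 1→2; 3 (Runner) has 3→2.
A2: add {6} — 6 (Runner) has 6→1.
A3: add {8} — 8 (Runner) has 8→6.
A4: add {0} — 0 (Keeper): all of {3, 8} already in.
A5 = A4; e.g. 4 (Keeper) can still go to 5. Fixed point.
4 never enters the attractor, so Keeper can avoid the target forever.

Keeper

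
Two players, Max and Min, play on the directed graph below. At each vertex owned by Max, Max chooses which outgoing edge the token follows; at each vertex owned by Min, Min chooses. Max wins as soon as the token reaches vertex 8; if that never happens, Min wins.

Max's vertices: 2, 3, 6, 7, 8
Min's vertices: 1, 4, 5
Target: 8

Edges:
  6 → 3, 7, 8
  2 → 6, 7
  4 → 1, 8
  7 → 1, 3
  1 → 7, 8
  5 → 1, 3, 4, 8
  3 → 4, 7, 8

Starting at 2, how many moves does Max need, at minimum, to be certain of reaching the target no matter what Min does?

A0 = {8}
A1: add {3, 6} — 3 (Max) has 3→8; 6 (Max) has 6→8.
A2: add {2, 7} — 2 (Max) has 2→6; 7 (Max) has 7→3.
2 enters the attractor at level 2, so Max can force the target in 2 moves from there.

2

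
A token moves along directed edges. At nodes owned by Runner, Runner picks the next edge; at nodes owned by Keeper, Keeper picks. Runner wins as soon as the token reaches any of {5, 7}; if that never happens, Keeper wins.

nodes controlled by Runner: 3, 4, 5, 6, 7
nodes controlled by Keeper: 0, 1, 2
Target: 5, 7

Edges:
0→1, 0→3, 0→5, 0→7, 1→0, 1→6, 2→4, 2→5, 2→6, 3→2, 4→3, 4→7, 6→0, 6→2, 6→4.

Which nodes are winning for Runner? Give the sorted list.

2, 3, 4, 5, 6, 7

A0 = {5, 7}
A1: add {4} — 4 (Runner) has 4→7.
A2: add {6} — 6 (Runner) has 6→4.
A3: add {2} — 2 (Keeper): all of {4, 5, 6} already in.
A4: add {3} — 3 (Runner) has 3→2.
A5 = A4; e.g. 0 (Keeper) can still go to 1. Fixed point.
Runner's winning region = {2, 3, 4, 5, 6, 7}.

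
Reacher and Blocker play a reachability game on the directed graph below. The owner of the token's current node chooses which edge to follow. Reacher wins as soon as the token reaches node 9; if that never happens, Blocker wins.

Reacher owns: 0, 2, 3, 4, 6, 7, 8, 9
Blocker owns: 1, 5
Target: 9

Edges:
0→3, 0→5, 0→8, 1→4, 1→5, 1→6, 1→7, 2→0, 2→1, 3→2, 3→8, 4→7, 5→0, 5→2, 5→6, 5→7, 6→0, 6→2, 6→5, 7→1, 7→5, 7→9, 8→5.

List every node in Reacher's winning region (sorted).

A0 = {9}
A1: add {7} — 7 (Reacher) has 7→9.
A2: add {4} — 4 (Reacher) has 4→7.
A3 = A2; e.g. 0 (Reacher) has no edge into A2. Fixed point.
Reacher's winning region = {4, 7, 9}.

4, 7, 9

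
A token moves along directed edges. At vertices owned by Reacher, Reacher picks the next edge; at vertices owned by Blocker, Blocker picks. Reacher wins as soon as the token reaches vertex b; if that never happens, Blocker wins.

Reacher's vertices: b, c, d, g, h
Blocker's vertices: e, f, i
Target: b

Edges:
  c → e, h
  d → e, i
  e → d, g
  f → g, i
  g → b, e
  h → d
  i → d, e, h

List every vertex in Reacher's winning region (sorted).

b, g

A0 = {b}
A1: add {g} — g (Reacher) has g→b.
A2 = A1; e.g. c (Reacher) has no edge into A1. Fixed point.
Reacher's winning region = {b, g}.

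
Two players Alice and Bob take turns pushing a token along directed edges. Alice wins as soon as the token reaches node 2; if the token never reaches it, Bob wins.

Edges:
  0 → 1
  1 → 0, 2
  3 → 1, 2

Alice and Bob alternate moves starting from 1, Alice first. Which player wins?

Track states (vertex, player-to-move).
A0 = {(2,Alice), (2,Bob)}
A1: add {(1,Alice), (3,Alice)}.
(1,Alice) ∈ A1 ⇒ Alice forces the target.

Alice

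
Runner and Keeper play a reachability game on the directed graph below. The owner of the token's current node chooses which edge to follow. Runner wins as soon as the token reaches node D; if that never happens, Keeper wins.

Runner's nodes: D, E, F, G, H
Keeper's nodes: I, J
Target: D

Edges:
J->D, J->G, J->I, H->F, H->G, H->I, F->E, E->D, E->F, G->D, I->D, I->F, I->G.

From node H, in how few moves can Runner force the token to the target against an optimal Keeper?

A0 = {D}
A1: add {E, G} — E (Runner) has E→D; G (Runner) has G→D.
A2: add {F, H} — F (Runner) has F→E; H (Runner) has H→G.
H enters the attractor at level 2, so Runner can force the target in 2 moves from there.

2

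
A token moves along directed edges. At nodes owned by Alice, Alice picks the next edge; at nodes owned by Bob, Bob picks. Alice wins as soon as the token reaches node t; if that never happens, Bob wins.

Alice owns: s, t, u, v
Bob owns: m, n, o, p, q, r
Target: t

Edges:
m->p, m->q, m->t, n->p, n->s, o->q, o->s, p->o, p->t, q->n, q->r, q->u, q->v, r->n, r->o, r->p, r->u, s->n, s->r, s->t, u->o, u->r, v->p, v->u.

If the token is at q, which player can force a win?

Bob

A0 = {t}
A1: add {s} — s (Alice) has s→t.
A2 = A1; e.g. m (Bob) can still go to p. Fixed point.
q never enters the attractor, so Bob can avoid the target forever.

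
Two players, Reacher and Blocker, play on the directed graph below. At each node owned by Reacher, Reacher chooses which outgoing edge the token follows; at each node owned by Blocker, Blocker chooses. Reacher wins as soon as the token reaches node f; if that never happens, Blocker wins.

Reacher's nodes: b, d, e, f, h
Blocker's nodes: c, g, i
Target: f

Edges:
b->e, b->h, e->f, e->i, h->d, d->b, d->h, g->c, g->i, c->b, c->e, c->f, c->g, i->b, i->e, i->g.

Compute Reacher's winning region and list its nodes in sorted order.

b, d, e, f, h

A0 = {f}
A1: add {e} — e (Reacher) has e→f.
A2: add {b} — b (Reacher) has b→e.
A3: add {d} — d (Reacher) has d→b.
A4: add {h} — h (Reacher) has h→d.
A5 = A4; e.g. c (Blocker) can still go to g. Fixed point.
Reacher's winning region = {b, d, e, f, h}.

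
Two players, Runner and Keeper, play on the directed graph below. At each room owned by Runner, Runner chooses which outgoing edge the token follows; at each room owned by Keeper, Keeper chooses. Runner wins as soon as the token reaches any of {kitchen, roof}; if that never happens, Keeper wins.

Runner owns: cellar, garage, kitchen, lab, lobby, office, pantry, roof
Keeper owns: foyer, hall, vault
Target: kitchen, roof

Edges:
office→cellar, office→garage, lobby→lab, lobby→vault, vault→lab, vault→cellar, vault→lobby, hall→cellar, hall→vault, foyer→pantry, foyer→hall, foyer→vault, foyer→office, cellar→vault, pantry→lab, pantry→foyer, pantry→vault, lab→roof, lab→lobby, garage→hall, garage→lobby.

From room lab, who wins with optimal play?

Runner

A0 = {kitchen, roof}
A1: add {lab} — lab (Runner) has lab→roof.
lab ∈ A1, so Runner can force the target.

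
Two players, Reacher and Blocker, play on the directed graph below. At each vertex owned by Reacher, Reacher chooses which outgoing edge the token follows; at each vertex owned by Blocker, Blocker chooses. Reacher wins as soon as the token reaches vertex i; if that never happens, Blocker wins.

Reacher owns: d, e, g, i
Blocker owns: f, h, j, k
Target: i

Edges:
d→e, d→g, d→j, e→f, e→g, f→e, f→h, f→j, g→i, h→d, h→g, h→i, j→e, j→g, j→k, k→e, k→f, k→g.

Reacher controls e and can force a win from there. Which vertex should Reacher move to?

A0 = {i}
A1: add {g} — g (Reacher) has g→i.
A2: add {d, e} — d (Reacher) has d→g; e (Reacher) has e→g.
A3: add {h} — h (Blocker): all of {d, g, i} already in.
A4 = A3; e.g. f (Blocker) can still go to j. Fixed point.
From e, successor g is in the attractor (rank 1); the other successor f is not.

g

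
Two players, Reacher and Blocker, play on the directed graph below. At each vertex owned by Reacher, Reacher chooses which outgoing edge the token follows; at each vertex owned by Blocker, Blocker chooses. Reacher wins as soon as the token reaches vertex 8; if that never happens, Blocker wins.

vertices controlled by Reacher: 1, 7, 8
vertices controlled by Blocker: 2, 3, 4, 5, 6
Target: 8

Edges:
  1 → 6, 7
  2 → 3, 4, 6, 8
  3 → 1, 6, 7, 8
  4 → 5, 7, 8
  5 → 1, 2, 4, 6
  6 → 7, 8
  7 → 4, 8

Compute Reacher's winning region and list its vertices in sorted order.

A0 = {8}
A1: add {7} — 7 (Reacher) has 7→8.
A2: add {1, 6} — 1 (Reacher) has 1→7; 6 (Blocker): all of {7, 8} already in.
A3: add {3} — 3 (Blocker): all of {1, 6, 7, 8} already in.
A4 = A3; e.g. 2 (Blocker) can still go to 4. Fixed point.
Reacher's winning region = {1, 3, 6, 7, 8}.

1, 3, 6, 7, 8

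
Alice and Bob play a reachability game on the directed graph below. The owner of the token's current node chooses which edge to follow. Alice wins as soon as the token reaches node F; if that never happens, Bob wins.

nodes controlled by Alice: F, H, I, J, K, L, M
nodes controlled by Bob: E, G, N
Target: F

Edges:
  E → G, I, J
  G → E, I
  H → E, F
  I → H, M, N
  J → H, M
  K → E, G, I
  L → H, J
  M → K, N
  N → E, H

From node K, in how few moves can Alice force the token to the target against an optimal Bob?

3

A0 = {F}
A1: add {H} — H (Alice) has H→F.
A2: add {I, J, L} — I (Alice) has I→H; J (Alice) has J→H; L (Alice) has L→H.
A3: add {K} — K (Alice) has K→I.
K enters the attractor at level 3, so Alice can force the target in 3 moves from there.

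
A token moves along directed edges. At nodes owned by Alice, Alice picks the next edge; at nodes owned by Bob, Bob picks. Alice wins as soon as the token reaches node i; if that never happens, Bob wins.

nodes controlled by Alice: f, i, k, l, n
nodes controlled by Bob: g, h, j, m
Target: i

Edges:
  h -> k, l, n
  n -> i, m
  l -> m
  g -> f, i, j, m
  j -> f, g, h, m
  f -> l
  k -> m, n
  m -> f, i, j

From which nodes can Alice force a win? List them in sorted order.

i, k, n

A0 = {i}
A1: add {n} — n (Alice) has n→i.
A2: add {k} — k (Alice) has k→n.
A3 = A2; e.g. f (Alice) has no edge into A2. Fixed point.
Alice's winning region = {i, k, n}.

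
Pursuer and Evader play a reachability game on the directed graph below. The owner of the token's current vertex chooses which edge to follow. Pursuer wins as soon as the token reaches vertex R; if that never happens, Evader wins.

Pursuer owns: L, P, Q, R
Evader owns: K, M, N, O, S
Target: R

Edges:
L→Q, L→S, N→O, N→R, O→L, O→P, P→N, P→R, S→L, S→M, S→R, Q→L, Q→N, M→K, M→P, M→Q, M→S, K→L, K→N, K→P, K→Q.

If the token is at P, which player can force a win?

Pursuer

A0 = {R}
A1: add {P} — P (Pursuer) has P→R.
A2 = A1; e.g. K (Evader) can still go to L. Fixed point.
P ∈ A1, so Pursuer can force the target.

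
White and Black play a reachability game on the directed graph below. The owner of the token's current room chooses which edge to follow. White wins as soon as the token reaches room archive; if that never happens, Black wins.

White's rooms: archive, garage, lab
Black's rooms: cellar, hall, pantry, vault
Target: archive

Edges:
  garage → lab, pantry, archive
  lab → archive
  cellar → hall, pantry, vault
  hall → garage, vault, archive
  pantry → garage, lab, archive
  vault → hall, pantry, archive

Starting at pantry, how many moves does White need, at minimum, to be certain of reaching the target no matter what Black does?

A0 = {archive}
A1: add {garage, lab} — garage (White) has garage→archive; lab (White) has lab→archive.
A2: add {pantry} — pantry (Black): all of {garage, lab, archive} already in.
A3 = A2; e.g. cellar (Black) can still go to hall. Fixed point.
pantry enters the attractor at level 2, so White can force the target in 2 moves from there.

2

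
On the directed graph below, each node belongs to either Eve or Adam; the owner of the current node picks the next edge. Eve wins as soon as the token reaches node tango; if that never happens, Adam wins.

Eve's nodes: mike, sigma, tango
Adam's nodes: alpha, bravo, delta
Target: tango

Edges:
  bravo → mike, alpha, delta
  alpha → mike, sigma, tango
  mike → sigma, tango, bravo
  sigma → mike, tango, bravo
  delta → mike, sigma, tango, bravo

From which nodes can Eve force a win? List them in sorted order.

alpha, mike, sigma, tango

A0 = {tango}
A1: add {mike, sigma} — mike (Eve) has mike→tango; sigma (Eve) has sigma→tango.
A2: add {alpha} — alpha (Adam): all of {mike, sigma, tango} already in.
A3 = A2; e.g. delta (Adam) can still go to bravo. Fixed point.
Eve's winning region = {alpha, mike, sigma, tango}.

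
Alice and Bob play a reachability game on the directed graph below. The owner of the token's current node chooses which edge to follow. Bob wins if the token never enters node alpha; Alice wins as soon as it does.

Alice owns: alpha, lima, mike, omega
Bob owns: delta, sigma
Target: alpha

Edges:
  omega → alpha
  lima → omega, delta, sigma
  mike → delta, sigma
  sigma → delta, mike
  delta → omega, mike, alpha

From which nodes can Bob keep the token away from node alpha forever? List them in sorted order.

A0 = {alpha}
A1: add {omega} — omega (Alice) has omega→alpha.
A2: add {lima} — lima (Alice) has lima→omega.
A3 = A2; e.g. delta (Bob) can still go to mike. Fixed point.
Alice's attractor = {alpha, lima, omega}; Bob avoids the target exactly from the complement.

delta, mike, sigma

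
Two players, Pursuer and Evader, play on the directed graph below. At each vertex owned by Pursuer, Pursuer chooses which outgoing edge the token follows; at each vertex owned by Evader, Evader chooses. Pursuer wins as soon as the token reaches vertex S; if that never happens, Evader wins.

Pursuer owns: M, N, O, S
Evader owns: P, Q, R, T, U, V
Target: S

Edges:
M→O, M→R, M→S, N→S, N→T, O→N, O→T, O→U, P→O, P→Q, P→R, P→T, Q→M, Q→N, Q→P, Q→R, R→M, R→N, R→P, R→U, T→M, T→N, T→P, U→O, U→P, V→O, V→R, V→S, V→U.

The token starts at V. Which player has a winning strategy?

A0 = {S}
A1: add {M, N} — M (Pursuer) has M→S; N (Pursuer) has N→S.
A2: add {O} — O (Pursuer) has O→N.
A3 = A2; e.g. P (Evader) can still go to Q. Fixed point.
V never enters the attractor, so Evader can avoid the target forever.

Evader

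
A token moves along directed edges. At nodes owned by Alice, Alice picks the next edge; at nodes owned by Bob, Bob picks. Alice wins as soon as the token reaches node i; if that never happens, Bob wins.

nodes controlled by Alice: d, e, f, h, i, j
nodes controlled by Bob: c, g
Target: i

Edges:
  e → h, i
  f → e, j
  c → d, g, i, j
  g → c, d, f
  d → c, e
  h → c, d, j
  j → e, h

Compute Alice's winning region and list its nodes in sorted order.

d, e, f, h, i, j

A0 = {i}
A1: add {e} — e (Alice) has e→i.
A2: add {d, f, j} — d (Alice) has d→e; f (Alice) has f→e; j (Alice) has j→e.
A3: add {h} — h (Alice) has h→d.
A4 = A3; e.g. c (Bob) can still go to g. Fixed point.
Alice's winning region = {d, e, f, h, i, j}.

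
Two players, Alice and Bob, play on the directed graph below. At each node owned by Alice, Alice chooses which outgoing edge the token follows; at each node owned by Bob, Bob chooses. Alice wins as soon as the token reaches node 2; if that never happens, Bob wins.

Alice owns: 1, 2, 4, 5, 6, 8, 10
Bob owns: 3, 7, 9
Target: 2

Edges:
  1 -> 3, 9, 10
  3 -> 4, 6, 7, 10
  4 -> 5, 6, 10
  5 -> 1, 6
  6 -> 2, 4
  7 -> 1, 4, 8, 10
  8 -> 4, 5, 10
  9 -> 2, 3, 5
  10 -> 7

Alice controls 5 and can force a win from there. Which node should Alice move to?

6

A0 = {2}
A1: add {6} — 6 (Alice) has 6→2.
A2: add {4, 5} — 4 (Alice) has 4→6; 5 (Alice) has 5→6.
A3: add {8} — 8 (Alice) has 8→4.
A4 = A3; e.g. 1 (Alice) has no edge into A3. Fixed point.
From 5, successor 6 is in the attractor (rank 1); the other successor 1 is not.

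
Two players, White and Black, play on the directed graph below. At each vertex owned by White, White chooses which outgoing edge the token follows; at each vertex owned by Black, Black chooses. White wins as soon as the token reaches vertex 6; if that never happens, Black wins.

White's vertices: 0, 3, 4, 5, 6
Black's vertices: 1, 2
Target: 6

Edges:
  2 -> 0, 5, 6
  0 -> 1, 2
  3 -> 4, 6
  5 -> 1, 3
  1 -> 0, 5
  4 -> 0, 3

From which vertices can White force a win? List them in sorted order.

3, 4, 5, 6

A0 = {6}
A1: add {3} — 3 (White) has 3→6.
A2: add {4, 5} — 4 (White) has 4→3; 5 (White) has 5→3.
A3 = A2; e.g. 0 (White) has no edge into A2. Fixed point.
White's winning region = {3, 4, 5, 6}.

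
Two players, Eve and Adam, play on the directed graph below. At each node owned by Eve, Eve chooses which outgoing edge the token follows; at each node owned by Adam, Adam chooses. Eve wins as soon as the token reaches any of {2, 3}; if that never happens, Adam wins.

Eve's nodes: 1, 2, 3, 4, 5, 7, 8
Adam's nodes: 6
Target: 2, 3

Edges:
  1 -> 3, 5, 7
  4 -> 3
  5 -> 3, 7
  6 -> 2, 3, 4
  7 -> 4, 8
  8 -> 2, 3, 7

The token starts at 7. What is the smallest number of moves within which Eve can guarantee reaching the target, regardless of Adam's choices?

2

A0 = {2, 3}
A1: add {1, 4, 5, 8} — 1 (Eve) has 1→3; 4 (Eve) has 4→3; 5 (Eve) has 5→3; 8 (Eve) has 8→2.
A2: add {6, 7} — 6 (Adam): all of {2, 3, 4} already in; 7 (Eve) has 7→4.
A2 = all vertices. Fixed point.
7 enters the attractor at level 2, so Eve can force the target in 2 moves from there.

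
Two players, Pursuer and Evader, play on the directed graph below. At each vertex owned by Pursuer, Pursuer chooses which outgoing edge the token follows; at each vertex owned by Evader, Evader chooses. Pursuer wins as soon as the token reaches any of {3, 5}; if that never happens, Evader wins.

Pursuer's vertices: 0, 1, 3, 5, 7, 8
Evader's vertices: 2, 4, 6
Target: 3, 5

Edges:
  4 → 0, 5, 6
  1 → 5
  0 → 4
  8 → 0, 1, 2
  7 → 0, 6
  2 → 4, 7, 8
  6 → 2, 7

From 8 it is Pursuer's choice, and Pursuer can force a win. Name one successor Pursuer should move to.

1

A0 = {3, 5}
A1: add {1} — 1 (Pursuer) has 1→5.
A2: add {8} — 8 (Pursuer) has 8→1.
A3 = A2; e.g. 0 (Pursuer) has no edge into A2. Fixed point.
From 8, successor 1 is in the attractor (rank 1); the other successors 0, 2 are not.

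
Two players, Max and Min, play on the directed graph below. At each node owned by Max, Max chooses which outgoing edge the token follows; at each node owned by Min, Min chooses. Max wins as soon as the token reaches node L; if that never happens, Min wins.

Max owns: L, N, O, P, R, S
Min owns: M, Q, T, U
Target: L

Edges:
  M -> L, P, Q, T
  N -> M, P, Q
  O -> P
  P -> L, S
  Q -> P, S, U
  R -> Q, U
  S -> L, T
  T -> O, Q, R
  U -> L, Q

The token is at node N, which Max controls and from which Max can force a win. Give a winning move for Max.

A0 = {L}
A1: add {P, S} — P (Max) has P→L; S (Max) has S→L.
A2: add {N, O} — N (Max) has N→P; O (Max) has O→P.
A3 = A2; e.g. M (Min) can still go to Q. Fixed point.
From N, successor P is in the attractor (rank 1); the other successors M, Q are not.

P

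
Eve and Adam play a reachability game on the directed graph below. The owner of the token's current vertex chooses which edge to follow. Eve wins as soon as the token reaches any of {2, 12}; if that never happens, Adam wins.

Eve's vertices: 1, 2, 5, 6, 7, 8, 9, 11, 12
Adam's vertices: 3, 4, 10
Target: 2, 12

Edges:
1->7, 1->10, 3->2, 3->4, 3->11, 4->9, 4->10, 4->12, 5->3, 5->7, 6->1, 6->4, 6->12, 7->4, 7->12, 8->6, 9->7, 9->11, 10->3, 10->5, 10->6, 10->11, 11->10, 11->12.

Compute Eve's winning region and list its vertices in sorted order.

A0 = {2, 12}
A1: add {6, 7, 11} — 6 (Eve) has 6→12; 7 (Eve) has 7→12; 11 (Eve) has 11→12.
A2: add {1, 5, 8, 9} — 1 (Eve) has 1→7; 5 (Eve) has 5→7; 8 (Eve) has 8→6; 9 (Eve) has 9→7.
A3 = A2; e.g. 3 (Adam) can still go to 4. Fixed point.
Eve's winning region = {1, 2, 5, 6, 7, 8, 9, 11, 12}.

1, 2, 5, 6, 7, 8, 9, 11, 12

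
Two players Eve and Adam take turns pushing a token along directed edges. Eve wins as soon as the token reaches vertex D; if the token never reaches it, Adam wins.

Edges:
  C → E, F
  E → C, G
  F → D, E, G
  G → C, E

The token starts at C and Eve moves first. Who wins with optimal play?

Track states (vertex, player-to-move).
A0 = {(D,Eve), (D,Adam)}
A1: add {(F,Eve)}.
A2 = A1; e.g. (C,Eve) stays out. (C,Eve) never enters ⇒ Adam avoids the target.

Adam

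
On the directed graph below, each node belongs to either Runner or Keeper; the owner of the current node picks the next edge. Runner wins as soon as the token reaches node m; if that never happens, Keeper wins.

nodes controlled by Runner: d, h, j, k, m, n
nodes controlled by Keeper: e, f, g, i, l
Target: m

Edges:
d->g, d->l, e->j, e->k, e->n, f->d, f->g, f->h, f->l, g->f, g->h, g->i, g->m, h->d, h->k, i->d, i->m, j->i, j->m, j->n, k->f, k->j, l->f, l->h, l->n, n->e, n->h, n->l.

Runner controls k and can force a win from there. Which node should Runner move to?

A0 = {m}
A1: add {j} — j (Runner) has j→m.
A2: add {k} — k (Runner) has k→j.
A3: add {h} — h (Runner) has h→k.
A4: add {n} — n (Runner) has n→h.
A5: add {e} — e (Keeper): all of {j, k, n} already in.
A6 = A5; e.g. d (Runner) has no edge into A5. Fixed point.
From k, successor j is in the attractor (rank 1); the other successor f is not.

j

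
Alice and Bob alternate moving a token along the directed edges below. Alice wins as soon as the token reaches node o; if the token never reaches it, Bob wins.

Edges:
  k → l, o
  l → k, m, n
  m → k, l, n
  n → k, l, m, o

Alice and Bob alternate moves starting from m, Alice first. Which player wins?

Bob

Track states (vertex, player-to-move).
A0 = {(o,Alice), (o,Bob)}
A1: add {(k,Alice), (n,Alice)}.
A2 = A1; e.g. (k,Bob) stays out. (m,Alice) never enters ⇒ Bob avoids the target.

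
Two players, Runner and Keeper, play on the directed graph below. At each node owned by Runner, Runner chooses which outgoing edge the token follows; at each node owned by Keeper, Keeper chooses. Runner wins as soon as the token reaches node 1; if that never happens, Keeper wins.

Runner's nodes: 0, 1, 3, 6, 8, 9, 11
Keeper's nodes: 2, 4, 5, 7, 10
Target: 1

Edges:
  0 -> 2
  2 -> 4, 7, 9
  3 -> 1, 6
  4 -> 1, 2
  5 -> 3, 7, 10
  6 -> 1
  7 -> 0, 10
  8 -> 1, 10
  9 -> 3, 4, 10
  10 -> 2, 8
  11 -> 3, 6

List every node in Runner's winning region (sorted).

A0 = {1}
A1: add {3, 6, 8} — 3 (Runner) has 3→1; 6 (Runner) has 6→1; 8 (Runner) has 8→1.
A2: add {9, 11} — 9 (Runner) has 9→3; 11 (Runner) has 11→3.
A3 = A2; e.g. 0 (Runner) has no edge into A2. Fixed point.
Runner's winning region = {1, 3, 6, 8, 9, 11}.

1, 3, 6, 8, 9, 11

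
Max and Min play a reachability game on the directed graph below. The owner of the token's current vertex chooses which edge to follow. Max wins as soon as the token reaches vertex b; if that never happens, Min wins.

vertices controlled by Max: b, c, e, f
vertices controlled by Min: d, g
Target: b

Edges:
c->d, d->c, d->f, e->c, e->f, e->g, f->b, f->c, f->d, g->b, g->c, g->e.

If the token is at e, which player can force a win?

Max

A0 = {b}
A1: add {f} — f (Max) has f→b.
A2: add {e} — e (Max) has e→f.
A3 = A2; e.g. c (Max) has no edge into A2. Fixed point.
e ∈ A2, so Max can force the target.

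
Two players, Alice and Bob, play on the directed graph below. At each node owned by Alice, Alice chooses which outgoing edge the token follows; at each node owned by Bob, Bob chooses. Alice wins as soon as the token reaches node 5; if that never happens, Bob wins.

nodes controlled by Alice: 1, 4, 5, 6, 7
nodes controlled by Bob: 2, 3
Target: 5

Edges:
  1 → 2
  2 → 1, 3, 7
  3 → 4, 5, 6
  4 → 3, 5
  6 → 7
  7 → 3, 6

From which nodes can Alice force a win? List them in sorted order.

4, 5

A0 = {5}
A1: add {4} — 4 (Alice) has 4→5.
A2 = A1; e.g. 1 (Alice) has no edge into A1. Fixed point.
Alice's winning region = {4, 5}.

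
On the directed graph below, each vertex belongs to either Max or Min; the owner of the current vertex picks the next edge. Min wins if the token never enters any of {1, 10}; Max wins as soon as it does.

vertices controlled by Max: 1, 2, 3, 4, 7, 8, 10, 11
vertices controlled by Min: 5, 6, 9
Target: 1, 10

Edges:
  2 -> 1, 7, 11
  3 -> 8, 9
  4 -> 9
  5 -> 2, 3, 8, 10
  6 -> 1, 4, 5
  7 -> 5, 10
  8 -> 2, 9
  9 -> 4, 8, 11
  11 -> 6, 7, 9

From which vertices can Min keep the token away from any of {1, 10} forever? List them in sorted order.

A0 = {1, 10}
A1: add {2, 7} — 2 (Max) has 2→1; 7 (Max) has 7→10.
A2: add {8, 11} — 8 (Max) has 8→2; 11 (Max) has 11→7.
A3: add {3} — 3 (Max) has 3→8.
A4: add {5} — 5 (Min): all of {2, 3, 8, 10} already in.
A5 = A4; e.g. 4 (Max) has no edge into A4. Fixed point.
Max's attractor = {1, 2, 3, 5, 7, 8, 10, 11}; Min avoids the target exactly from the complement.

4, 6, 9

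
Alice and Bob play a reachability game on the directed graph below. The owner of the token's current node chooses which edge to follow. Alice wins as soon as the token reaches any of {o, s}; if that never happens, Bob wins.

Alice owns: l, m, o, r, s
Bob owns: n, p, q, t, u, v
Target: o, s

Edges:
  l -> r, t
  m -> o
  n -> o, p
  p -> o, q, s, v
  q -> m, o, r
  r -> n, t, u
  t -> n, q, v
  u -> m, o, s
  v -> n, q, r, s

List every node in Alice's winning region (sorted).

l, m, o, q, r, s, u

A0 = {o, s}
A1: add {m} — m (Alice) has m→o.
A2: add {u} — u (Bob): all of {m, o, s} already in.
A3: add {r} — r (Alice) has r→u.
A4: add {l, q} — l (Alice) has l→r; q (Bob): all of {m, o, r} already in.
A5 = A4; e.g. n (Bob) can still go to p. Fixed point.
Alice's winning region = {l, m, o, q, r, s, u}.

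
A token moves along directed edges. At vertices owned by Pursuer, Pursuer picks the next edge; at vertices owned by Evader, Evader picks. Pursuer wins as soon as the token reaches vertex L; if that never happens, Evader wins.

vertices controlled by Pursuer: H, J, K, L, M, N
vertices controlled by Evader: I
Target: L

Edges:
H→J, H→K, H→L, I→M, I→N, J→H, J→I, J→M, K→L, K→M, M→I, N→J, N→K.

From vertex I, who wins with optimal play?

A0 = {L}
A1: add {H, K} — H (Pursuer) has H→L; K (Pursuer) has K→L.
A2: add {J, N} — J (Pursuer) has J→H; N (Pursuer) has N→K.
A3 = A2; e.g. I (Evader) can still go to M. Fixed point.
I never enters the attractor, so Evader can avoid the target forever.

Evader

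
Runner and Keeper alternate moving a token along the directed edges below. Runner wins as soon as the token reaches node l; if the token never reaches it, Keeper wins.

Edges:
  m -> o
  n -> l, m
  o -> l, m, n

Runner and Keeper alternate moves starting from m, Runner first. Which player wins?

Track states (vertex, player-to-move).
A0 = {(l,Runner), (l,Keeper)}
A1: add {(n,Runner), (o,Runner)}.
A2: add {(m,Keeper)}.
A3 = A2; e.g. (m,Runner) stays out. (m,Runner) never enters ⇒ Keeper avoids the target.

Keeper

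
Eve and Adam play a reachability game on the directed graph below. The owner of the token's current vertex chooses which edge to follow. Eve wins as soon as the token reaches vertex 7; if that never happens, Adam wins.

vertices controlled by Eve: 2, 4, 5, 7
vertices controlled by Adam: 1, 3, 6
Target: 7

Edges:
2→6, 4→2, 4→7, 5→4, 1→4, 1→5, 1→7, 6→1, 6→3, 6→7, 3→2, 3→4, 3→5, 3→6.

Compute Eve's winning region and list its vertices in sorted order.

A0 = {7}
A1: add {4} — 4 (Eve) has 4→7.
A2: add {5} — 5 (Eve) has 5→4.
A3: add {1} — 1 (Adam): all of {4, 5, 7} already in.
A4 = A3; e.g. 2 (Eve) has no edge into A3. Fixed point.
Eve's winning region = {1, 4, 5, 7}.

1, 4, 5, 7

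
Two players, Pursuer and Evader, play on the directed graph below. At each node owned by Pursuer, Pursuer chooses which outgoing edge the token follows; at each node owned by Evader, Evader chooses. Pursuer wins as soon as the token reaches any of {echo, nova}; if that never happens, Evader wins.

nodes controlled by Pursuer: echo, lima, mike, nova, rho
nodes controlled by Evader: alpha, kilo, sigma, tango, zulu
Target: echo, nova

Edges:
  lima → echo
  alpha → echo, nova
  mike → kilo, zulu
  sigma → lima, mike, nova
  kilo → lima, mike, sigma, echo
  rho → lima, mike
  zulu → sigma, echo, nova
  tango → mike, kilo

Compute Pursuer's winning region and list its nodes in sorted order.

alpha, echo, lima, nova, rho

A0 = {echo, nova}
A1: add {alpha, lima} — lima (Pursuer) has lima→echo; alpha (Evader): all of {echo, nova} already in.
A2: add {rho} — rho (Pursuer) has rho→lima.
A3 = A2; e.g. mike (Pursuer) has no edge into A2. Fixed point.
Pursuer's winning region = {alpha, echo, lima, nova, rho}.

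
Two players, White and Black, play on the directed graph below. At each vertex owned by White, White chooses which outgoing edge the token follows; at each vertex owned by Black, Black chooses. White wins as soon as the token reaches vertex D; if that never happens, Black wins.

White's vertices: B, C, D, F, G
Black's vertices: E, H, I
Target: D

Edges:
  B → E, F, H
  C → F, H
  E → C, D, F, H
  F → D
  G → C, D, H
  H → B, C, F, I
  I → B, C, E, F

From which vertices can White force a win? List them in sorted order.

B, C, D, F, G

A0 = {D}
A1: add {F, G} — F (White) has F→D; G (White) has G→D.
A2: add {B, C} — B (White) has B→F; C (White) has C→F.
A3 = A2; e.g. E (Black) can still go to H. Fixed point.
White's winning region = {B, C, D, F, G}.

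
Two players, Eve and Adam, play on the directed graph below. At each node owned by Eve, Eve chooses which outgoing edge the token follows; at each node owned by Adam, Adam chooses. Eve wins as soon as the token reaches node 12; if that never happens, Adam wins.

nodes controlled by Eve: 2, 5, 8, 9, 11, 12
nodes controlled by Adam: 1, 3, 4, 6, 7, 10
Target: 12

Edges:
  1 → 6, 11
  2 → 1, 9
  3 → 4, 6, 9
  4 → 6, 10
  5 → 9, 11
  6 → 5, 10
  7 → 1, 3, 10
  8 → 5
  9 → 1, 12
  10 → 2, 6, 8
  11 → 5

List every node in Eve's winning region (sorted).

2, 5, 8, 9, 11, 12

A0 = {12}
A1: add {9} — 9 (Eve) has 9→12.
A2: add {2, 5} — 2 (Eve) has 2→9; 5 (Eve) has 5→9.
A3: add {8, 11} — 8 (Eve) has 8→5; 11 (Eve) has 11→5.
A4 = A3; e.g. 1 (Adam) can still go to 6. Fixed point.
Eve's winning region = {2, 5, 8, 9, 11, 12}.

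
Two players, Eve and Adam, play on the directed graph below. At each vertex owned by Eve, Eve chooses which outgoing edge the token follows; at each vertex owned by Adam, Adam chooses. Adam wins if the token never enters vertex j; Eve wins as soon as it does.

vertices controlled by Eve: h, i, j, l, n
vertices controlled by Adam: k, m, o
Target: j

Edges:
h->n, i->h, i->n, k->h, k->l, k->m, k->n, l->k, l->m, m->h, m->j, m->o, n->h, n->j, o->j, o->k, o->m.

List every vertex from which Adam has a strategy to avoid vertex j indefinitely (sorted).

A0 = {j}
A1: add {n} — n (Eve) has n→j.
A2: add {h, i} — h (Eve) has h→n; i (Eve) has i→n.
A3 = A2; e.g. k (Adam) can still go to l. Fixed point.
Eve's attractor = {h, i, j, n}; Adam avoids the target exactly from the complement.

k, l, m, o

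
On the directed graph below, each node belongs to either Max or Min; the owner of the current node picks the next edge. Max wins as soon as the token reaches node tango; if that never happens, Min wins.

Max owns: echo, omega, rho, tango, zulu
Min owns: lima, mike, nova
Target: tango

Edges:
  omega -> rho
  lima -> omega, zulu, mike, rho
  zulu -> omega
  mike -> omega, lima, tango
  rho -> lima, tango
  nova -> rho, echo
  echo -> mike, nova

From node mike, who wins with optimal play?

A0 = {tango}
A1: add {rho} — rho (Max) has rho→tango.
A2: add {omega} — omega (Max) has omega→rho.
A3: add {zulu} — zulu (Max) has zulu→omega.
A4 = A3; e.g. lima (Min) can still go to mike. Fixed point.
mike never enters the attractor, so Min can avoid the target forever.

Min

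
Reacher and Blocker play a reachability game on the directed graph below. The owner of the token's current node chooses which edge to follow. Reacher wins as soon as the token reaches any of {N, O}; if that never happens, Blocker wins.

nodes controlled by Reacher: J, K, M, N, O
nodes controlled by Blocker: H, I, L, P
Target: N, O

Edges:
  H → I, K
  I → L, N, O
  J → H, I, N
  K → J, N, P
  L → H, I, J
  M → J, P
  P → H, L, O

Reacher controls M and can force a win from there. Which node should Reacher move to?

A0 = {N, O}
A1: add {J, K} — J (Reacher) has J→N; K (Reacher) has K→N.
A2: add {M} — M (Reacher) has M→J.
A3 = A2; e.g. H (Blocker) can still go to I. Fixed point.
From M, successor J is in the attractor (rank 1); the other successor P is not.

J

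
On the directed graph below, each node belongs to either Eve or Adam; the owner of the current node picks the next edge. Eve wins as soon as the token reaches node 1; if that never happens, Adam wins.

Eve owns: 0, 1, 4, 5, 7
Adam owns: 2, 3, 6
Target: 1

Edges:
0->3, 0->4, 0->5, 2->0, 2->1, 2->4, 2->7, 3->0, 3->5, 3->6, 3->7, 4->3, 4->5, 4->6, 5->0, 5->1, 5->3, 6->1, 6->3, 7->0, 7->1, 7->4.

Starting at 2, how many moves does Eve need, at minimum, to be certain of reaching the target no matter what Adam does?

3

A0 = {1}
A1: add {5, 7} — 5 (Eve) has 5→1; 7 (Eve) has 7→1.
A2: add {0, 4} — 0 (Eve) has 0→5; 4 (Eve) has 4→5.
A3: add {2} — 2 (Adam): all of {0, 1, 4, 7} already in.
A4 = A3; e.g. 3 (Adam) can still go to 6. Fixed point.
2 enters the attractor at level 3, so Eve can force the target in 3 moves from there.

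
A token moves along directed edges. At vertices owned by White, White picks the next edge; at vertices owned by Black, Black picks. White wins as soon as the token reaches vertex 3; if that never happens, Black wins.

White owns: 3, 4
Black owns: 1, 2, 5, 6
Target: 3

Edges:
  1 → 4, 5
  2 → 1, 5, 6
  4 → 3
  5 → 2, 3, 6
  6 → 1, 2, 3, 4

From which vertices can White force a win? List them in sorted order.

3, 4

A0 = {3}
A1: add {4} — 4 (White) has 4→3.
A2 = A1; e.g. 1 (Black) can still go to 5. Fixed point.
White's winning region = {3, 4}.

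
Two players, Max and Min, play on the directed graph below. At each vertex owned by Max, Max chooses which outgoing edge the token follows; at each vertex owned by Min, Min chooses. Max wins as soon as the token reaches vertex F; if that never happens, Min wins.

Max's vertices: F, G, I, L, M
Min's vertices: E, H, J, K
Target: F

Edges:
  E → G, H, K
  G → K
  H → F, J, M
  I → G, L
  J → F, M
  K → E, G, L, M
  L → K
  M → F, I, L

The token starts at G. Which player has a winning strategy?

Min

A0 = {F}
A1: add {M} — M (Max) has M→F.
A2: add {J} — J (Min): all of {F, M} already in.
A3: add {H} — H (Min): all of {F, J, M} already in.
A4 = A3; e.g. E (Min) can still go to G. Fixed point.
G never enters the attractor, so Min can avoid the target forever.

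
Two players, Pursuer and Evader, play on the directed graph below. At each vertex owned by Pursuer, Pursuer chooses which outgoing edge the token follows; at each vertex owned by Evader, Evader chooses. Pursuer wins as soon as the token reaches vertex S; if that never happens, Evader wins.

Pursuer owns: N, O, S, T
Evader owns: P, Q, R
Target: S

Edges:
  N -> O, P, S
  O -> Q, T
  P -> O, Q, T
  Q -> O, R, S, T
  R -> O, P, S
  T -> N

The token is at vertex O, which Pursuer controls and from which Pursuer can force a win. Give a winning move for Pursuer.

A0 = {S}
A1: add {N} — N (Pursuer) has N→S.
A2: add {T} — T (Pursuer) has T→N.
A3: add {O} — O (Pursuer) has O→T.
A4 = A3; e.g. P (Evader) can still go to Q. Fixed point.
From O, successor T is in the attractor (rank 2); the other successor Q is not.

T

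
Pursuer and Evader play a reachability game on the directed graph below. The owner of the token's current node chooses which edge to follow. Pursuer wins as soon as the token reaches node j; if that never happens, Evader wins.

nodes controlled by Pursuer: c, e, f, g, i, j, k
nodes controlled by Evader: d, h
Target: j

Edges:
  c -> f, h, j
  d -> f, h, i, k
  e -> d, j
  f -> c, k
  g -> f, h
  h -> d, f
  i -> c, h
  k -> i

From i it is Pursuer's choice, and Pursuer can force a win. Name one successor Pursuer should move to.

c

A0 = {j}
A1: add {c, e} — c (Pursuer) has c→j; e (Pursuer) has e→j.
A2: add {f, i} — f (Pursuer) has f→c; i (Pursuer) has i→c.
A3: add {g, k} — g (Pursuer) has g→f; k (Pursuer) has k→i.
A4 = A3; e.g. d (Evader) can still go to h. Fixed point.
From i, successor c is in the attractor (rank 1); the other successor h is not.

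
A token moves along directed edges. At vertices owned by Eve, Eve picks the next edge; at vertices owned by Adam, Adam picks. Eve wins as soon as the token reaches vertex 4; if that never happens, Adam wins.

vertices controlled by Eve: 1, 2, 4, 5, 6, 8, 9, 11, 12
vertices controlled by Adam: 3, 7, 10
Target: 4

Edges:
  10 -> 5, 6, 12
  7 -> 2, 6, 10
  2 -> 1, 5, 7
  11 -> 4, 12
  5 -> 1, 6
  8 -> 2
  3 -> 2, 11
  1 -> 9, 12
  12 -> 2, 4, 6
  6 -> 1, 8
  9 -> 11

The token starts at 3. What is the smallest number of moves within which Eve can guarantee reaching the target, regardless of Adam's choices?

A0 = {4}
A1: add {11, 12} — 11 (Eve) has 11→4; 12 (Eve) has 12→4.
A2: add {1, 9} — 1 (Eve) has 1→12; 9 (Eve) has 9→11.
A3: add {2, 5, 6} — 2 (Eve) has 2→1; 5 (Eve) has 5→1; 6 (Eve) has 6→1.
A4: add {3, 8, 10} — 3 (Adam): all of {2, 11} already in; 8 (Eve) has 8→2; 10 (Adam): all of {5, 6, 12} already in.
3 enters the attractor at level 4, so Eve can force the target in 4 moves from there.

4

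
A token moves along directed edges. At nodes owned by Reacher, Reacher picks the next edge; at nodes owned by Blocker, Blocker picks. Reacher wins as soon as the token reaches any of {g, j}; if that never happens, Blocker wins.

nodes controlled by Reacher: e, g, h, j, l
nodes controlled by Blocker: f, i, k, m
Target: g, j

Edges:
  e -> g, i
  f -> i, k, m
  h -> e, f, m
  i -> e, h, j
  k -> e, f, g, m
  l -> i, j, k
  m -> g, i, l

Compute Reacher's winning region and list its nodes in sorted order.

e, g, h, i, j, l, m

A0 = {g, j}
A1: add {e, l} — e (Reacher) has e→g; l (Reacher) has l→j.
A2: add {h} — h (Reacher) has h→e.
A3: add {i} — i (Blocker): all of {e, h, j} already in.
A4: add {m} — m (Blocker): all of {g, i, l} already in.
A5 = A4; e.g. f (Blocker) can still go to k. Fixed point.
Reacher's winning region = {e, g, h, i, j, l, m}.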